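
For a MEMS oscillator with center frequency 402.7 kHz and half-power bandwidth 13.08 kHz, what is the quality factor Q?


Step 1: Q = f0 / bandwidth
Step 2: Q = 402.7 / 13.08
Q = 30.8


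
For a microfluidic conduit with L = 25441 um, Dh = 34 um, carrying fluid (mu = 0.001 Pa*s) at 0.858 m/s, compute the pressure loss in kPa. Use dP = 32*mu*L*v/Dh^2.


Step 1: Convert to SI: L = 25441e-6 m, Dh = 34e-6 m
Step 2: dP = 32 * 0.001 * 25441e-6 * 0.858 / (34e-6)^2
Step 3: dP = 604245.76 Pa
Step 4: Convert to kPa: dP = 604.25 kPa


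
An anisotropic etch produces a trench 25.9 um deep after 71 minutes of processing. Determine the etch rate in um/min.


Step 1: Etch rate = depth / time
Step 2: rate = 25.9 / 71
rate = 0.365 um/min


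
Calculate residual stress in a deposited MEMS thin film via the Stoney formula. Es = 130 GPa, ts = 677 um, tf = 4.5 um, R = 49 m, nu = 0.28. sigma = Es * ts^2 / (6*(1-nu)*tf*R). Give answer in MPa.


Step 1: Compute numerator: Es * ts^2 = 130 * 677^2 = 59582770 (GPa*um^2)
Step 2: Compute denominator (R in um): 6*(1-nu)*tf*R = 6*0.72*4.5*49e6 = 952560000.0 (um^2)
Step 3: sigma (GPa) = 59582770 / 952560000.0 = 6.255e-02 GPa
Step 4: Convert to MPa (x1000): sigma = 62.6 MPa


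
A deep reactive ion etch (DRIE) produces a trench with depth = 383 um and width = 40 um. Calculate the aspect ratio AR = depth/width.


Step 1: AR = depth / width
Step 2: AR = 383 / 40
AR = 9.6


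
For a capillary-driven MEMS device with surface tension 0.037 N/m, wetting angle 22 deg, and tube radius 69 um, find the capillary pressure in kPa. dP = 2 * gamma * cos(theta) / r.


Step 1: cos(22 deg) = 0.9272
Step 2: Convert r to m: r = 69e-6 m
Step 3: dP = 2 * 0.037 * 0.9272 / 69e-6 = 994.4 Pa
Step 4: Convert Pa to kPa (divide by 1000).
dP = 0.99 kPa


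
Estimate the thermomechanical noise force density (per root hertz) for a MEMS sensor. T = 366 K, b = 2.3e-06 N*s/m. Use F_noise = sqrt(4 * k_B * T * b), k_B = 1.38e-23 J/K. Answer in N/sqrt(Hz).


Step 1: Compute 4 * k_B * T * b
= 4 * 1.38e-23 * 366 * 2.3e-06
= 4.6467e-26 N^2/Hz
Step 2: F_noise = sqrt(4.6467e-26)
F_noise = 2.16e-13 N/sqrt(Hz)


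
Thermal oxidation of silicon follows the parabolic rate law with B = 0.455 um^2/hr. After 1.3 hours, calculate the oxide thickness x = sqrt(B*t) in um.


Step 1: Compute B*t = 0.455 * 1.3 = 0.5915
Step 2: x = sqrt(0.5915)
x = 0.769 um


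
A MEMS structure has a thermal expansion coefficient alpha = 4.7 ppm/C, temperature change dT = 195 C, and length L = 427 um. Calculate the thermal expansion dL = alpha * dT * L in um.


Step 1: Convert CTE: alpha = 4.7 ppm/C = 4.7e-6 /C
Step 2: dL = 4.7e-6 * 195 * 427
dL = 0.3913 um


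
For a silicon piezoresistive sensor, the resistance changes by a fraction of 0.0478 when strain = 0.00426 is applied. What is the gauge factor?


Step 1: Identify values.
dR/R = 0.0478, strain = 0.00426
Step 2: GF = (dR/R) / strain = 0.0478 / 0.00426
GF = 11.2


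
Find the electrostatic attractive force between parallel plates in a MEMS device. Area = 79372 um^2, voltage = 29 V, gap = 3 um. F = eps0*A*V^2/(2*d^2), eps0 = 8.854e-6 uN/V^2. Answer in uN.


Step 1: Identify parameters.
eps0 = 8.854e-6 uN/V^2, A = 79372 um^2, V = 29 V, d = 3 um
Step 2: Compute V^2 = 29^2 = 841
Step 3: Compute d^2 = 3^2 = 9
Step 4: F = 0.5 * 8.854e-6 * 79372 * 841 / 9
F = 32.834 uN


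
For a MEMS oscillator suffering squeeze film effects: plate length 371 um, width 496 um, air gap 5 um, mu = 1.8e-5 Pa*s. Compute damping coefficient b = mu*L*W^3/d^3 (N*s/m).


Step 1: Convert to SI.
L = 371e-6 m, W = 496e-6 m, d = 5e-6 m
Step 2: W^3 = (496e-6)^3 = 1.22e-10 m^3
Step 3: d^3 = (5e-6)^3 = 1.25e-16 m^3
Step 4: b = 1.8e-5 * 371e-6 * 1.22e-10 / 1.25e-16
b = 6.52e-03 N*s/m


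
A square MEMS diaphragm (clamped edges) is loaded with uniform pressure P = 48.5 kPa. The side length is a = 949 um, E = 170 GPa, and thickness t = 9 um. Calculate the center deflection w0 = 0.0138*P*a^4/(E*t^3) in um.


Step 1: Convert pressure to compatible units (E is in GPa, so P in GPa).
P = 48.5 kPa = 48.5e-6 GPa
Step 2: Compute numerator: 0.0138 * P * a^4.
a^4 = 949^4 = 811082161201
numerator = 0.0138 * 48.5e-6 * 811082161201 = 5.428573e+05
Step 3: Compute denominator: E * t^3 = 170 * 9^3 = 123930
Step 4: w0 = numerator / denominator = 5.428573e+05 / 123930 = 4.3804 um


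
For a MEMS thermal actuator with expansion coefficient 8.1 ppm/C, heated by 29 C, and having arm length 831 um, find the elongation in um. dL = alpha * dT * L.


Step 1: Convert CTE: alpha = 8.1 ppm/C = 8.1e-6 /C
Step 2: dL = 8.1e-6 * 29 * 831
dL = 0.1952 um


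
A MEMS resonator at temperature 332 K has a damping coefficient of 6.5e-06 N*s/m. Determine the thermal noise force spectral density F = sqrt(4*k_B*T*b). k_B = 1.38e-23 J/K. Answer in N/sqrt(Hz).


Step 1: Compute 4 * k_B * T * b
= 4 * 1.38e-23 * 332 * 6.5e-06
= 1.1912e-25 N^2/Hz
Step 2: F_noise = sqrt(1.1912e-25)
F_noise = 3.45e-13 N/sqrt(Hz)


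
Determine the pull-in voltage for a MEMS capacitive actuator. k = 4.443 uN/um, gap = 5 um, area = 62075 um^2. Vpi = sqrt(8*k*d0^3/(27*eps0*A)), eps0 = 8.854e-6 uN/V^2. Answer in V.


Step 1: Compute numerator: 8 * k * d0^3 = 8 * 4.443 * 5^3 = 4443.0
Step 2: Compute denominator: 27 * eps0 * A = 27 * 8.854e-6 * 62075 = 14.839525
Step 3: Vpi = sqrt(4443.0 / 14.839525)
Vpi = 17.3 V


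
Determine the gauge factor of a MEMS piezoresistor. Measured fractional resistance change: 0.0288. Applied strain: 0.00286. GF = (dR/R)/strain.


Step 1: Identify values.
dR/R = 0.0288, strain = 0.00286
Step 2: GF = (dR/R) / strain = 0.0288 / 0.00286
GF = 10.1


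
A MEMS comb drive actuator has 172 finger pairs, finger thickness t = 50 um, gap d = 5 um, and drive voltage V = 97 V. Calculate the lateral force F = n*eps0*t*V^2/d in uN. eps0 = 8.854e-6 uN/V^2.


Step 1: Parameters: n=172, eps0=8.854e-6 uN/V^2, t=50 um, V=97 V, d=5 um
Step 2: V^2 = 9409
Step 3: F = 172 * 8.854e-6 * 50 * 9409 / 5
F = 143.289 uN


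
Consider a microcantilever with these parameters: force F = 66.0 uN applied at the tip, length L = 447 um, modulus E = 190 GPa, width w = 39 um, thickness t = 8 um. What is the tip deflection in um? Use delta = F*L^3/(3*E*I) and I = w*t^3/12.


Step 1: Calculate the second moment of area.
I = w * t^3 / 12 = 39 * 8^3 / 12 = 1664.0 um^4
Step 2: Convert E to consistent units (1 GPa = 1000 uN/um^2).
E = 190 GPa = 190000 uN/um^2
Step 3: Calculate tip deflection.
delta = F * L^3 / (3 * E * I)
delta = 66.0 * 447^3 / (3 * 190000 * 1664.0)
delta = 6.215 um


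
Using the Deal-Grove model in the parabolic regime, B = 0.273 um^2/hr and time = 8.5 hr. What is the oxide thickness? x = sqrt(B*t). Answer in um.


Step 1: Compute B*t = 0.273 * 8.5 = 2.3205
Step 2: x = sqrt(2.3205)
x = 1.523 um


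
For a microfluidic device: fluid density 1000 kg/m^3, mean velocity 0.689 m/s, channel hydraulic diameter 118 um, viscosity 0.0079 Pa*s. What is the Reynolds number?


Step 1: Convert Dh to meters: Dh = 118e-6 m
Step 2: Re = rho * v * Dh / mu
Re = 1000 * 0.689 * 118e-6 / 0.0079
Re = 10.291


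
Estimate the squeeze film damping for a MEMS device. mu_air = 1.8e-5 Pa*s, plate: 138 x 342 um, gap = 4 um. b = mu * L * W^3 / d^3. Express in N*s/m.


Step 1: Convert to SI.
L = 138e-6 m, W = 342e-6 m, d = 4e-6 m
Step 2: W^3 = (342e-6)^3 = 4.00e-11 m^3
Step 3: d^3 = (4e-6)^3 = 6.40e-17 m^3
Step 4: b = 1.8e-5 * 138e-6 * 4.00e-11 / 6.40e-17
b = 1.55e-03 N*s/m


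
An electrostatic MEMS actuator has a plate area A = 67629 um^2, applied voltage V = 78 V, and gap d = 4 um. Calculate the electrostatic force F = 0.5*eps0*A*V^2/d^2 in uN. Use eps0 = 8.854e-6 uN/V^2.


Step 1: Identify parameters.
eps0 = 8.854e-6 uN/V^2, A = 67629 um^2, V = 78 V, d = 4 um
Step 2: Compute V^2 = 78^2 = 6084
Step 3: Compute d^2 = 4^2 = 16
Step 4: F = 0.5 * 8.854e-6 * 67629 * 6084 / 16
F = 113.844 uN


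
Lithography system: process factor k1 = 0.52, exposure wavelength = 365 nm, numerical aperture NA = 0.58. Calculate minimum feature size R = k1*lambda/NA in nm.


Step 1: Identify values: k1 = 0.52, lambda = 365 nm, NA = 0.58
Step 2: R = k1 * lambda / NA
R = 0.52 * 365 / 0.58
R = 327.2 nm


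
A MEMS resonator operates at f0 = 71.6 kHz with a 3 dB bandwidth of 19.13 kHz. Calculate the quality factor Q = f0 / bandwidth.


Step 1: Q = f0 / bandwidth
Step 2: Q = 71.6 / 19.13
Q = 3.7


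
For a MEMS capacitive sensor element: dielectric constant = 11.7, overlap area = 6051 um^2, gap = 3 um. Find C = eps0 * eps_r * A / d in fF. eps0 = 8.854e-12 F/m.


Step 1: Convert area to m^2: A = 6051e-12 m^2
Step 2: Convert gap to m: d = 3e-6 m
Step 3: C = eps0 * eps_r * A / d
C = 8.854e-12 * 11.7 * 6051e-12 / 3e-6
Step 4: Convert to fF (multiply by 1e15).
C = 208.94 fF


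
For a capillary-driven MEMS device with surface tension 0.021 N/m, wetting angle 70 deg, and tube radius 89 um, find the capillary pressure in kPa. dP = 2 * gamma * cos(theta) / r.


Step 1: cos(70 deg) = 0.342
Step 2: Convert r to m: r = 89e-6 m
Step 3: dP = 2 * 0.021 * 0.342 / 89e-6 = 161.4 Pa
Step 4: Convert Pa to kPa (divide by 1000).
dP = 0.16 kPa


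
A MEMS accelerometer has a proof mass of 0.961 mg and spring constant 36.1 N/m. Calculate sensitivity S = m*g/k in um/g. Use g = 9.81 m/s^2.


Step 1: Convert mass: m = 0.961 mg = 9.61e-07 kg
Step 2: S = m * g / k = 9.61e-07 * 9.81 / 36.1
Step 3: S = 2.61e-07 m/g
Step 4: Convert to um/g: S = 0.261 um/g


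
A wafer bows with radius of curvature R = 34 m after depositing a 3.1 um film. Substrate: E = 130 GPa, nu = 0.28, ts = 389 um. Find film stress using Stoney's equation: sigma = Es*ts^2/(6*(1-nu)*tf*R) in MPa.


Step 1: Compute numerator: Es * ts^2 = 130 * 389^2 = 19671730 (GPa*um^2)
Step 2: Compute denominator (R in um): 6*(1-nu)*tf*R = 6*0.72*3.1*34e6 = 455328000.0 (um^2)
Step 3: sigma (GPa) = 19671730 / 455328000.0 = 4.3203e-02 GPa
Step 4: Convert to MPa (x1000): sigma = 43.2 MPa


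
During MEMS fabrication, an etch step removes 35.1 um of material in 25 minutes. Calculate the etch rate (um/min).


Step 1: Etch rate = depth / time
Step 2: rate = 35.1 / 25
rate = 1.404 um/min


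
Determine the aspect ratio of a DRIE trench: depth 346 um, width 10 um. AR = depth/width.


Step 1: AR = depth / width
Step 2: AR = 346 / 10
AR = 34.6


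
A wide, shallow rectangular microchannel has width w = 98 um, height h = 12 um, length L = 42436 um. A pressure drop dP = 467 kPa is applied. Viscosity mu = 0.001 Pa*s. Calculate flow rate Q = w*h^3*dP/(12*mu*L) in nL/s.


Step 1: Convert all dimensions to SI (meters).
w = 98e-6 m, h = 12e-6 m, L = 42436e-6 m, dP = 467e3 Pa
Step 2: Q = w * h^3 * dP / (12 * mu * L)
Q = 98e-6 * (12e-6)^3 * 467e3 / (12 * 0.001 * 42436e-6) = 1.553e-10 m^3/s
Step 3: Convert Q from m^3/s to nL/s (1 m^3 = 1e12 nL, so multiply by 1e12).
Q = 155.3 nL/s


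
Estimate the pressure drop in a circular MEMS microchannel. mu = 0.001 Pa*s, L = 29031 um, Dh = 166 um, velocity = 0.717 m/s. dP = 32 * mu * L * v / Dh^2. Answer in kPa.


Step 1: Convert to SI: L = 29031e-6 m, Dh = 166e-6 m
Step 2: dP = 32 * 0.001 * 29031e-6 * 0.717 / (166e-6)^2
Step 3: dP = 24172.13 Pa
Step 4: Convert to kPa: dP = 24.17 kPa


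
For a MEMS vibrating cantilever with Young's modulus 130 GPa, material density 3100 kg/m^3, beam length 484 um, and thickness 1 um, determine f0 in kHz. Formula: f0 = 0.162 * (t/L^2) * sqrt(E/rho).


Step 1: Convert units to SI.
t_SI = 1e-6 m, L_SI = 484e-6 m
Step 2: Calculate sqrt(E/rho).
sqrt(130e9 / 3100) = 6475.76 m/s
Step 3: Compute f0.
f0 = 0.162 * 1e-6 / (484e-6)^2 * 6475.76 = 4478.3 Hz = 4.48 kHz


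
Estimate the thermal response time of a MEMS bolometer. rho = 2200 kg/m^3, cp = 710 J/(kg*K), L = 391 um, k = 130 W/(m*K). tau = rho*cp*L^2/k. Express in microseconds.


Step 1: Convert L to m: L = 391e-6 m
Step 2: L^2 = (391e-6)^2 = 1.52881e-07 m^2
Step 3: tau = 2200 * 710 * 1.52881e-07 / 130 = 1.83692402e-03 s
Step 4: Convert to microseconds (multiply by 1e6).
tau = 1836.924 us


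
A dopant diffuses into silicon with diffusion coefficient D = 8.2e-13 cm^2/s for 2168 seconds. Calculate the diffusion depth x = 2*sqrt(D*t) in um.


Step 1: Compute D*t = 8.2e-13 * 2168 = 1.77776e-09 cm^2
Step 2: sqrt(D*t) = 4.2163e-05 cm
Step 3: x = 2 * 4.2163e-05 cm = 8.4326e-05 cm
Step 4: Convert to um (1 cm = 1e4 um): x = 0.843 um


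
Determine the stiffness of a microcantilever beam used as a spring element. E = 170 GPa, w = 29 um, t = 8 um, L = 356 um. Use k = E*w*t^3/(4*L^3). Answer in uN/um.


Step 1: Convert E to consistent units (1 GPa = 1000 uN/um^2).
E = 170 GPa = 170000 uN/um^2
Step 2: Compute t^3 = 8^3 = 512
Step 3: Compute L^3 = 356^3 = 45118016
Step 4: k = 170000 * 29 * 512 / (4 * 45118016)
k = 13.9864 uN/um


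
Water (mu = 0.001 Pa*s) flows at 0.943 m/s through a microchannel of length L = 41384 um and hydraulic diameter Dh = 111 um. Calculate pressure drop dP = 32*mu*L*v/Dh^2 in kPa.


Step 1: Convert to SI: L = 41384e-6 m, Dh = 111e-6 m
Step 2: dP = 32 * 0.001 * 41384e-6 * 0.943 / (111e-6)^2
Step 3: dP = 101355.70 Pa
Step 4: Convert to kPa: dP = 101.36 kPa


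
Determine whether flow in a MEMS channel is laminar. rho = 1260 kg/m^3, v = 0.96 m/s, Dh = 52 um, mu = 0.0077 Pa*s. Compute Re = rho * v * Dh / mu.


Step 1: Convert Dh to meters: Dh = 52e-6 m
Step 2: Re = rho * v * Dh / mu
Re = 1260 * 0.96 * 52e-6 / 0.0077
Re = 8.169
Since Re = 8.169 is below ~2300, the flow is laminar.


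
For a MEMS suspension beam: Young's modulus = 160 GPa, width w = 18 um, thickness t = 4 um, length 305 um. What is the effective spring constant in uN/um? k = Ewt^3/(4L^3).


Step 1: Convert E to consistent units (1 GPa = 1000 uN/um^2).
E = 160 GPa = 160000 uN/um^2
Step 2: Compute t^3 = 4^3 = 64
Step 3: Compute L^3 = 305^3 = 28372625
Step 4: k = 160000 * 18 * 64 / (4 * 28372625)
k = 1.6241 uN/um


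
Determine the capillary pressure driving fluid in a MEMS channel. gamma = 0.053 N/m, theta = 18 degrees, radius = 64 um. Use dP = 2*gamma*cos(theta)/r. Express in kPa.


Step 1: cos(18 deg) = 0.9511
Step 2: Convert r to m: r = 64e-6 m
Step 3: dP = 2 * 0.053 * 0.9511 / 64e-6 = 1575.3 Pa
Step 4: Convert Pa to kPa (divide by 1000).
dP = 1.58 kPa


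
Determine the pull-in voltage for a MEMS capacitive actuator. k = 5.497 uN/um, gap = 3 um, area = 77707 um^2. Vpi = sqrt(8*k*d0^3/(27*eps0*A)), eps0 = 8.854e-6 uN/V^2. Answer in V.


Step 1: Compute numerator: 8 * k * d0^3 = 8 * 5.497 * 3^3 = 1187.352
Step 2: Compute denominator: 27 * eps0 * A = 27 * 8.854e-6 * 77707 = 18.57648
Step 3: Vpi = sqrt(1187.352 / 18.57648)
Vpi = 7.99 V


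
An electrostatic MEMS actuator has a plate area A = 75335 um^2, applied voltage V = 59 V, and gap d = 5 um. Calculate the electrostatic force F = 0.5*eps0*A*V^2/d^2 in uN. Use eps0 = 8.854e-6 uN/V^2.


Step 1: Identify parameters.
eps0 = 8.854e-6 uN/V^2, A = 75335 um^2, V = 59 V, d = 5 um
Step 2: Compute V^2 = 59^2 = 3481
Step 3: Compute d^2 = 5^2 = 25
Step 4: F = 0.5 * 8.854e-6 * 75335 * 3481 / 25
F = 46.438 uN


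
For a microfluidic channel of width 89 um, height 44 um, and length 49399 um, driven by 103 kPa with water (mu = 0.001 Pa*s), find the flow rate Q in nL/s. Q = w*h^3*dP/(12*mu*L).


Step 1: Convert all dimensions to SI (meters).
w = 89e-6 m, h = 44e-6 m, L = 49399e-6 m, dP = 103e3 Pa
Step 2: Q = w * h^3 * dP / (12 * mu * L)
Q = 89e-6 * (44e-6)^3 * 103e3 / (12 * 0.001 * 49399e-6) = 1.31730354e-09 m^3/s
Step 3: Convert Q from m^3/s to nL/s (1 m^3 = 1e12 nL, so multiply by 1e12).
Q = 1317.304 nL/s


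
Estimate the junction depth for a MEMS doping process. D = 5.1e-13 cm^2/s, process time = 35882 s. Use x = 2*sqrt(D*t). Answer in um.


Step 1: Compute D*t = 5.1e-13 * 35882 = 1.829982e-08 cm^2
Step 2: sqrt(D*t) = 1.35277e-04 cm
Step 3: x = 2 * 1.35277e-04 cm = 2.70554e-04 cm
Step 4: Convert to um (1 cm = 1e4 um): x = 2.706 um


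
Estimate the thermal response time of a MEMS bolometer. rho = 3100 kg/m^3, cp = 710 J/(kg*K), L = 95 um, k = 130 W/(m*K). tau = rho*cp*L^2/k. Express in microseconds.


Step 1: Convert L to m: L = 95e-6 m
Step 2: L^2 = (95e-6)^2 = 9.025e-09 m^2
Step 3: tau = 3100 * 710 * 9.025e-09 / 130 = 1.528e-04 s
Step 4: Convert to microseconds (multiply by 1e6).
tau = 152.8 us


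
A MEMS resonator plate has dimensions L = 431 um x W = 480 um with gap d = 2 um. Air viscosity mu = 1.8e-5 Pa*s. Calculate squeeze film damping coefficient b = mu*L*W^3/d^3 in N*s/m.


Step 1: Convert to SI.
L = 431e-6 m, W = 480e-6 m, d = 2e-6 m
Step 2: W^3 = (480e-6)^3 = 1.11e-10 m^3
Step 3: d^3 = (2e-6)^3 = 8.00e-18 m^3
Step 4: b = 1.8e-5 * 431e-6 * 1.11e-10 / 8.00e-18
b = 1.07e-01 N*s/m


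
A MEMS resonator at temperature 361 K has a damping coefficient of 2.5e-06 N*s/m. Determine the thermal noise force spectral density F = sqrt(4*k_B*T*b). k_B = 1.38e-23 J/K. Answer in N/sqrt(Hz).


Step 1: Compute 4 * k_B * T * b
= 4 * 1.38e-23 * 361 * 2.5e-06
= 4.9818e-26 N^2/Hz
Step 2: F_noise = sqrt(4.9818e-26)
F_noise = 2.23e-13 N/sqrt(Hz)


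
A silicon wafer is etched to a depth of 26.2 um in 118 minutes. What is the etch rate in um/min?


Step 1: Etch rate = depth / time
Step 2: rate = 26.2 / 118
rate = 0.222 um/min


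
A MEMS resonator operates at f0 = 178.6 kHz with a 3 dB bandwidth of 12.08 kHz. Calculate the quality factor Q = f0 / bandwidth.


Step 1: Q = f0 / bandwidth
Step 2: Q = 178.6 / 12.08
Q = 14.8


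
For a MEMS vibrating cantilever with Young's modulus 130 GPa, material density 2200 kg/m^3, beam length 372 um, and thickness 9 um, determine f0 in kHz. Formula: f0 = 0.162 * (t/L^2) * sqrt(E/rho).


Step 1: Convert units to SI.
t_SI = 9e-6 m, L_SI = 372e-6 m
Step 2: Calculate sqrt(E/rho).
sqrt(130e9 / 2200) = 7687.06 m/s
Step 3: Compute f0.
f0 = 0.162 * 9e-6 / (372e-6)^2 * 7687.06 = 80990.1 Hz = 80.99 kHz


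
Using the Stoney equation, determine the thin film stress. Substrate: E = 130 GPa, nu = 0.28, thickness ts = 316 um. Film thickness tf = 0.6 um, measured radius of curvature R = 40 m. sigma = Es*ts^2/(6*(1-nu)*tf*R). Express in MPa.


Step 1: Compute numerator: Es * ts^2 = 130 * 316^2 = 12981280 (GPa*um^2)
Step 2: Compute denominator (R in um): 6*(1-nu)*tf*R = 6*0.72*0.6*40e6 = 103680000.0 (um^2)
Step 3: sigma (GPa) = 12981280 / 103680000.0 = 1.25205e-01 GPa
Step 4: Convert to MPa (x1000): sigma = 125.2 MPa


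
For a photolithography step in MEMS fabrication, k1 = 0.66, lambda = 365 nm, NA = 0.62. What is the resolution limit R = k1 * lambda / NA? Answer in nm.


Step 1: Identify values: k1 = 0.66, lambda = 365 nm, NA = 0.62
Step 2: R = k1 * lambda / NA
R = 0.66 * 365 / 0.62
R = 388.5 nm


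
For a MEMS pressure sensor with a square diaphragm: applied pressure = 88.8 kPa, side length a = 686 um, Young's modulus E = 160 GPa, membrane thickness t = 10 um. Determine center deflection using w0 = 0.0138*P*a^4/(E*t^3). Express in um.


Step 1: Convert pressure to compatible units (E is in GPa, so P in GPa).
P = 88.8 kPa = 88.8e-6 GPa
Step 2: Compute numerator: 0.0138 * P * a^4.
a^4 = 686^4 = 221460595216
numerator = 0.0138 * 88.8e-6 * 221460595216 = 2.713867e+05
Step 3: Compute denominator: E * t^3 = 160 * 10^3 = 160000
Step 4: w0 = numerator / denominator = 2.713867e+05 / 160000 = 1.6962 um


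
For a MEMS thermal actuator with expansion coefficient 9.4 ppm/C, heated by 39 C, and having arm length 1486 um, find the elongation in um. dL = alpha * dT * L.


Step 1: Convert CTE: alpha = 9.4 ppm/C = 9.4e-6 /C
Step 2: dL = 9.4e-6 * 39 * 1486
dL = 0.5448 um


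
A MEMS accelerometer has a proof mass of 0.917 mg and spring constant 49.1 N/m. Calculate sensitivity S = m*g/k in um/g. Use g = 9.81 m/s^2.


Step 1: Convert mass: m = 0.917 mg = 9.17e-07 kg
Step 2: S = m * g / k = 9.17e-07 * 9.81 / 49.1
Step 3: S = 1.83e-07 m/g
Step 4: Convert to um/g: S = 0.183 um/g


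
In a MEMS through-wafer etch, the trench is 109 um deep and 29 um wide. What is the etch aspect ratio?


Step 1: AR = depth / width
Step 2: AR = 109 / 29
AR = 3.8


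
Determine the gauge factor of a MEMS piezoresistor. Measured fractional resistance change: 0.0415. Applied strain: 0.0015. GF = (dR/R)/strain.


Step 1: Identify values.
dR/R = 0.0415, strain = 0.0015
Step 2: GF = (dR/R) / strain = 0.0415 / 0.0015
GF = 27.7


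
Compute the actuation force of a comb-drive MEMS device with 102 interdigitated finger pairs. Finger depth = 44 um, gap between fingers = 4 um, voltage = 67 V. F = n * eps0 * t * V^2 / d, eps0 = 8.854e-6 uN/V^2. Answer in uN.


Step 1: Parameters: n=102, eps0=8.854e-6 uN/V^2, t=44 um, V=67 V, d=4 um
Step 2: V^2 = 4489
Step 3: F = 102 * 8.854e-6 * 44 * 4489 / 4
F = 44.595 uN


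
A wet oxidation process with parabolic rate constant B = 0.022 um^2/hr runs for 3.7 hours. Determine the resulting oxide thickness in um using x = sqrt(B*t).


Step 1: Compute B*t = 0.022 * 3.7 = 0.0814
Step 2: x = sqrt(0.0814)
x = 0.285 um


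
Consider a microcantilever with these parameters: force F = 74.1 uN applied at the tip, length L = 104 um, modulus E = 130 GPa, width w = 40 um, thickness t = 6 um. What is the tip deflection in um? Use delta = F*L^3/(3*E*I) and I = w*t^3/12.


Step 1: Calculate the second moment of area.
I = w * t^3 / 12 = 40 * 6^3 / 12 = 720.0 um^4
Step 2: Convert E to consistent units (1 GPa = 1000 uN/um^2).
E = 130 GPa = 130000 uN/um^2
Step 3: Calculate tip deflection.
delta = F * L^3 / (3 * E * I)
delta = 74.1 * 104^3 / (3 * 130000 * 720.0)
delta = 0.2968 um


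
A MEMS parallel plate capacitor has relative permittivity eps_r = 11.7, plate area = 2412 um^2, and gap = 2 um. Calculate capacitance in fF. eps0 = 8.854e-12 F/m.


Step 1: Convert area to m^2: A = 2412e-12 m^2
Step 2: Convert gap to m: d = 2e-6 m
Step 3: C = eps0 * eps_r * A / d
C = 8.854e-12 * 11.7 * 2412e-12 / 2e-6
Step 4: Convert to fF (multiply by 1e15).
C = 124.93 fF


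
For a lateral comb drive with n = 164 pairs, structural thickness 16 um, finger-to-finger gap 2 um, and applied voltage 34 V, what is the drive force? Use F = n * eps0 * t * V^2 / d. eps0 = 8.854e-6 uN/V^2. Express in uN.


Step 1: Parameters: n=164, eps0=8.854e-6 uN/V^2, t=16 um, V=34 V, d=2 um
Step 2: V^2 = 1156
Step 3: F = 164 * 8.854e-6 * 16 * 1156 / 2
F = 13.429 uN


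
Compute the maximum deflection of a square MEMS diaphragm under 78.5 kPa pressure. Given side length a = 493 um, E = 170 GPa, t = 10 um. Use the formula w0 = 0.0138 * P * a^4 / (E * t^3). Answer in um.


Step 1: Convert pressure to compatible units (E is in GPa, so P in GPa).
P = 78.5 kPa = 78.5e-6 GPa
Step 2: Compute numerator: 0.0138 * P * a^4.
a^4 = 493^4 = 59072816401
numerator = 0.0138 * 78.5e-6 * 59072816401 = 6.39936e+04
Step 3: Compute denominator: E * t^3 = 170 * 10^3 = 170000
Step 4: w0 = numerator / denominator = 6.39936e+04 / 170000 = 0.3764 um


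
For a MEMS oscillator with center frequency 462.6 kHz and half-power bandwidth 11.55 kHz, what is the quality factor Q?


Step 1: Q = f0 / bandwidth
Step 2: Q = 462.6 / 11.55
Q = 40.1


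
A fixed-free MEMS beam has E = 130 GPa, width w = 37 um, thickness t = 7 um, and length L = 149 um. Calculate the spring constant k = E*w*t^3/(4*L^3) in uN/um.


Step 1: Convert E to consistent units (1 GPa = 1000 uN/um^2).
E = 130 GPa = 130000 uN/um^2
Step 2: Compute t^3 = 7^3 = 343
Step 3: Compute L^3 = 149^3 = 3307949
Step 4: k = 130000 * 37 * 343 / (4 * 3307949)
k = 124.6868 uN/um


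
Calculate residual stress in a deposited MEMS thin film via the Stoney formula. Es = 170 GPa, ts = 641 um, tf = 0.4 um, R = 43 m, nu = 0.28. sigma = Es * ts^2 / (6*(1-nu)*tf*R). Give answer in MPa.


Step 1: Compute numerator: Es * ts^2 = 170 * 641^2 = 69849770 (GPa*um^2)
Step 2: Compute denominator (R in um): 6*(1-nu)*tf*R = 6*0.72*0.4*43e6 = 74304000.0 (um^2)
Step 3: sigma (GPa) = 69849770 / 74304000.0 = 9.40054e-01 GPa
Step 4: Convert to MPa (x1000): sigma = 940.1 MPa


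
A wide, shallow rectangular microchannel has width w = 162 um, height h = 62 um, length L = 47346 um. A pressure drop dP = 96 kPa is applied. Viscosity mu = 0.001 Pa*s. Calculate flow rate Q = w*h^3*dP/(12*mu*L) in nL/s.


Step 1: Convert all dimensions to SI (meters).
w = 162e-6 m, h = 62e-6 m, L = 47346e-6 m, dP = 96e3 Pa
Step 2: Q = w * h^3 * dP / (12 * mu * L)
Q = 162e-6 * (62e-6)^3 * 96e3 / (12 * 0.001 * 47346e-6) = 6.52374198e-09 m^3/s
Step 3: Convert Q from m^3/s to nL/s (1 m^3 = 1e12 nL, so multiply by 1e12).
Q = 6523.742 nL/s


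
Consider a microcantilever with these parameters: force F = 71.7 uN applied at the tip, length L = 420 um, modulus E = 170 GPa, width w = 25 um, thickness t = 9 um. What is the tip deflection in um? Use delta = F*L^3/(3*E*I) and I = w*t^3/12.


Step 1: Calculate the second moment of area.
I = w * t^3 / 12 = 25 * 9^3 / 12 = 1518.75 um^4
Step 2: Convert E to consistent units (1 GPa = 1000 uN/um^2).
E = 170 GPa = 170000 uN/um^2
Step 3: Calculate tip deflection.
delta = F * L^3 / (3 * E * I)
delta = 71.7 * 420^3 / (3 * 170000 * 1518.75)
delta = 6.8582 um


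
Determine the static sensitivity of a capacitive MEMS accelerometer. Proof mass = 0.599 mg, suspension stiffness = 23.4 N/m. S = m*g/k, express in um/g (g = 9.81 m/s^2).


Step 1: Convert mass: m = 0.599 mg = 5.99e-07 kg
Step 2: S = m * g / k = 5.99e-07 * 9.81 / 23.4
Step 3: S = 2.51e-07 m/g
Step 4: Convert to um/g: S = 0.251 um/g


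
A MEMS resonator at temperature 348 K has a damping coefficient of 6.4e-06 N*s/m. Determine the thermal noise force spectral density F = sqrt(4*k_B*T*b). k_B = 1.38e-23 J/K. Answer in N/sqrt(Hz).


Step 1: Compute 4 * k_B * T * b
= 4 * 1.38e-23 * 348 * 6.4e-06
= 1.2294e-25 N^2/Hz
Step 2: F_noise = sqrt(1.2294e-25)
F_noise = 3.51e-13 N/sqrt(Hz)


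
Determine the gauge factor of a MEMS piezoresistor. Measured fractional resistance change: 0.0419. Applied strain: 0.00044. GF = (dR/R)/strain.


Step 1: Identify values.
dR/R = 0.0419, strain = 0.00044
Step 2: GF = (dR/R) / strain = 0.0419 / 0.00044
GF = 95.2


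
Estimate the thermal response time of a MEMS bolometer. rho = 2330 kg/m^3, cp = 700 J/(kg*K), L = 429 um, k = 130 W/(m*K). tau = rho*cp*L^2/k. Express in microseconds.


Step 1: Convert L to m: L = 429e-6 m
Step 2: L^2 = (429e-6)^2 = 1.84041e-07 m^2
Step 3: tau = 2330 * 700 * 1.84041e-07 / 130 = 2.3090067e-03 s
Step 4: Convert to microseconds (multiply by 1e6).
tau = 2309.007 us


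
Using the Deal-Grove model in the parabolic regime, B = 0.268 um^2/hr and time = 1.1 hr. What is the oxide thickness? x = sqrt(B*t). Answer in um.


Step 1: Compute B*t = 0.268 * 1.1 = 0.2948
Step 2: x = sqrt(0.2948)
x = 0.543 um


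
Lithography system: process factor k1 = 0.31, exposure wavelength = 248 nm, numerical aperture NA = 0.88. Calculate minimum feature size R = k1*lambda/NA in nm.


Step 1: Identify values: k1 = 0.31, lambda = 248 nm, NA = 0.88
Step 2: R = k1 * lambda / NA
R = 0.31 * 248 / 0.88
R = 87.4 nm


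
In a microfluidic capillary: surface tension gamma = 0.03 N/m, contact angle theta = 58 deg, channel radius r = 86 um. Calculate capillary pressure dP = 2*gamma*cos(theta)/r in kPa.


Step 1: cos(58 deg) = 0.5299
Step 2: Convert r to m: r = 86e-6 m
Step 3: dP = 2 * 0.03 * 0.5299 / 86e-6 = 369.7 Pa
Step 4: Convert Pa to kPa (divide by 1000).
dP = 0.37 kPa


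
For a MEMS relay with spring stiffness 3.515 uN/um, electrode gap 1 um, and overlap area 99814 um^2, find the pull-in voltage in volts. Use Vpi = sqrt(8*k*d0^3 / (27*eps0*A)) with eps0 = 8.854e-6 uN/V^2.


Step 1: Compute numerator: 8 * k * d0^3 = 8 * 3.515 * 1^3 = 28.12
Step 2: Compute denominator: 27 * eps0 * A = 27 * 8.854e-6 * 99814 = 23.861335
Step 3: Vpi = sqrt(28.12 / 23.861335)
Vpi = 1.09 V


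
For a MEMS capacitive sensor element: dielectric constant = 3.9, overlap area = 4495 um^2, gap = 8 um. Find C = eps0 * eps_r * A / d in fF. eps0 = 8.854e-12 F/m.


Step 1: Convert area to m^2: A = 4495e-12 m^2
Step 2: Convert gap to m: d = 8e-6 m
Step 3: C = eps0 * eps_r * A / d
C = 8.854e-12 * 3.9 * 4495e-12 / 8e-6
Step 4: Convert to fF (multiply by 1e15).
C = 19.4 fF


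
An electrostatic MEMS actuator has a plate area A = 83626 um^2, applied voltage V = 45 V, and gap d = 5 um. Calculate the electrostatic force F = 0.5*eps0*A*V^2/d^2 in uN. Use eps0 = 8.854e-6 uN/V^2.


Step 1: Identify parameters.
eps0 = 8.854e-6 uN/V^2, A = 83626 um^2, V = 45 V, d = 5 um
Step 2: Compute V^2 = 45^2 = 2025
Step 3: Compute d^2 = 5^2 = 25
Step 4: F = 0.5 * 8.854e-6 * 83626 * 2025 / 25
F = 29.987 uN


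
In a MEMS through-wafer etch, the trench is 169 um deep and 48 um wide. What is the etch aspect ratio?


Step 1: AR = depth / width
Step 2: AR = 169 / 48
AR = 3.5


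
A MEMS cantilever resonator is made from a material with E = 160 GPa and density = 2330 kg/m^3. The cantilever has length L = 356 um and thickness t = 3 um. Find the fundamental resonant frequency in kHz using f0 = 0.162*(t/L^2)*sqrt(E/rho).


Step 1: Convert units to SI.
t_SI = 3e-6 m, L_SI = 356e-6 m
Step 2: Calculate sqrt(E/rho).
sqrt(160e9 / 2330) = 8286.71 m/s
Step 3: Compute f0.
f0 = 0.162 * 3e-6 / (356e-6)^2 * 8286.71 = 31777.4 Hz = 31.78 kHz


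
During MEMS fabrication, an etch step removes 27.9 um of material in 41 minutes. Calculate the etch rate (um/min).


Step 1: Etch rate = depth / time
Step 2: rate = 27.9 / 41
rate = 0.68 um/min


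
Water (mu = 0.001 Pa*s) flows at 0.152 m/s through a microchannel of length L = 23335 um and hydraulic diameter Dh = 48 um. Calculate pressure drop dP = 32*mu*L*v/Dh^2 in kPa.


Step 1: Convert to SI: L = 23335e-6 m, Dh = 48e-6 m
Step 2: dP = 32 * 0.001 * 23335e-6 * 0.152 / (48e-6)^2
Step 3: dP = 49262.78 Pa
Step 4: Convert to kPa: dP = 49.26 kPa


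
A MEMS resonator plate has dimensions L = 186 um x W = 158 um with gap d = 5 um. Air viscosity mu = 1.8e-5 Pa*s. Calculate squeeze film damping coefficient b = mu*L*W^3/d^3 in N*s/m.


Step 1: Convert to SI.
L = 186e-6 m, W = 158e-6 m, d = 5e-6 m
Step 2: W^3 = (158e-6)^3 = 3.94e-12 m^3
Step 3: d^3 = (5e-6)^3 = 1.25e-16 m^3
Step 4: b = 1.8e-5 * 186e-6 * 3.94e-12 / 1.25e-16
b = 1.06e-04 N*s/m


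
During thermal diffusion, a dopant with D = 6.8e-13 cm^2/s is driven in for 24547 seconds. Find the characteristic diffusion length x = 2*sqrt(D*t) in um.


Step 1: Compute D*t = 6.8e-13 * 24547 = 1.669196e-08 cm^2
Step 2: sqrt(D*t) = 1.29197e-04 cm
Step 3: x = 2 * 1.29197e-04 cm = 2.58394e-04 cm
Step 4: Convert to um (1 cm = 1e4 um): x = 2.584 um


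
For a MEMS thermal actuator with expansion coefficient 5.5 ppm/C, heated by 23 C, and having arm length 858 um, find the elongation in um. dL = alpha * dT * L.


Step 1: Convert CTE: alpha = 5.5 ppm/C = 5.5e-6 /C
Step 2: dL = 5.5e-6 * 23 * 858
dL = 0.1085 um


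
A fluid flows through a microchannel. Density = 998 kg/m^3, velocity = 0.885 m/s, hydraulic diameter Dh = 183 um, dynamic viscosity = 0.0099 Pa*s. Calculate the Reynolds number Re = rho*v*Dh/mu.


Step 1: Convert Dh to meters: Dh = 183e-6 m
Step 2: Re = rho * v * Dh / mu
Re = 998 * 0.885 * 183e-6 / 0.0099
Re = 16.326


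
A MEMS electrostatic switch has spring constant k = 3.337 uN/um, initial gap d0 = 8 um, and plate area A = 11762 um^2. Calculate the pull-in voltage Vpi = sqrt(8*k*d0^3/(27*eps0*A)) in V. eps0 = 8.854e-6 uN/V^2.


Step 1: Compute numerator: 8 * k * d0^3 = 8 * 3.337 * 8^3 = 13668.352
Step 2: Compute denominator: 27 * eps0 * A = 27 * 8.854e-6 * 11762 = 2.8118
Step 3: Vpi = sqrt(13668.352 / 2.8118)
Vpi = 69.72 V


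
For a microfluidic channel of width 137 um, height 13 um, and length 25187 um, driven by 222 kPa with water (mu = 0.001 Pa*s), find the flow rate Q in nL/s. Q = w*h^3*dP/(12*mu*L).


Step 1: Convert all dimensions to SI (meters).
w = 137e-6 m, h = 13e-6 m, L = 25187e-6 m, dP = 222e3 Pa
Step 2: Q = w * h^3 * dP / (12 * mu * L)
Q = 137e-6 * (13e-6)^3 * 222e3 / (12 * 0.001 * 25187e-6) = 2.210782e-10 m^3/s
Step 3: Convert Q from m^3/s to nL/s (1 m^3 = 1e12 nL, so multiply by 1e12).
Q = 221.078 nL/s


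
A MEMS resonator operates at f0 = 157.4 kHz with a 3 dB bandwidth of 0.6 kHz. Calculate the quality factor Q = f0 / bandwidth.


Step 1: Q = f0 / bandwidth
Step 2: Q = 157.4 / 0.6
Q = 262.3


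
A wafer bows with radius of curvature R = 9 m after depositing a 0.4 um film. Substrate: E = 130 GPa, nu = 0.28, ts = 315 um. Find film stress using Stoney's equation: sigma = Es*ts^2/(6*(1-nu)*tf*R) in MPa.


Step 1: Compute numerator: Es * ts^2 = 130 * 315^2 = 12899250 (GPa*um^2)
Step 2: Compute denominator (R in um): 6*(1-nu)*tf*R = 6*0.72*0.4*9e6 = 15552000.0 (um^2)
Step 3: sigma (GPa) = 12899250 / 15552000.0 = 8.29427e-01 GPa
Step 4: Convert to MPa (x1000): sigma = 829.4 MPa


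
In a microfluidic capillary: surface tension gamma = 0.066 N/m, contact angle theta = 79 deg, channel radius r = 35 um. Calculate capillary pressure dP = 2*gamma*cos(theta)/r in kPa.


Step 1: cos(79 deg) = 0.1908
Step 2: Convert r to m: r = 35e-6 m
Step 3: dP = 2 * 0.066 * 0.1908 / 35e-6 = 719.6 Pa
Step 4: Convert Pa to kPa (divide by 1000).
dP = 0.72 kPa


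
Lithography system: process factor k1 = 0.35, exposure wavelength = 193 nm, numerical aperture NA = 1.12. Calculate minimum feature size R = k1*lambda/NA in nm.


Step 1: Identify values: k1 = 0.35, lambda = 193 nm, NA = 1.12
Step 2: R = k1 * lambda / NA
R = 0.35 * 193 / 1.12
R = 60.3 nm


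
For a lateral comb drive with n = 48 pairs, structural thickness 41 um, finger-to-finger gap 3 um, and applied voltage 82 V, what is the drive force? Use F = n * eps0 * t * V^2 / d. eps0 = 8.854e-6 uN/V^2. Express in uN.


Step 1: Parameters: n=48, eps0=8.854e-6 uN/V^2, t=41 um, V=82 V, d=3 um
Step 2: V^2 = 6724
Step 3: F = 48 * 8.854e-6 * 41 * 6724 / 3
F = 39.054 uN


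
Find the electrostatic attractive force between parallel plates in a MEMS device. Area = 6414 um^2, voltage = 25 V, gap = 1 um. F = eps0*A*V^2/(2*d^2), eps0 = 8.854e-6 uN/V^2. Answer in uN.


Step 1: Identify parameters.
eps0 = 8.854e-6 uN/V^2, A = 6414 um^2, V = 25 V, d = 1 um
Step 2: Compute V^2 = 25^2 = 625
Step 3: Compute d^2 = 1^2 = 1
Step 4: F = 0.5 * 8.854e-6 * 6414 * 625 / 1
F = 17.747 uN


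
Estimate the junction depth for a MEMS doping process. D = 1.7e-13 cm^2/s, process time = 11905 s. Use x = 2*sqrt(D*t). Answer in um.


Step 1: Compute D*t = 1.7e-13 * 11905 = 2.02385e-09 cm^2
Step 2: sqrt(D*t) = 4.5e-05 cm
Step 3: x = 2 * 4.5e-05 cm = 9e-05 cm
Step 4: Convert to um (1 cm = 1e4 um): x = 0.9 um


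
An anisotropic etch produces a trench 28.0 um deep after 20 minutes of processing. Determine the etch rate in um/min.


Step 1: Etch rate = depth / time
Step 2: rate = 28.0 / 20
rate = 1.4 um/min


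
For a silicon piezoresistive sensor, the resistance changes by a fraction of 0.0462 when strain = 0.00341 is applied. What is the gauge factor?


Step 1: Identify values.
dR/R = 0.0462, strain = 0.00341
Step 2: GF = (dR/R) / strain = 0.0462 / 0.00341
GF = 13.5


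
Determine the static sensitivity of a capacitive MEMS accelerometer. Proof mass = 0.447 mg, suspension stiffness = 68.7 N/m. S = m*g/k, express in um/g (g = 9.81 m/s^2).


Step 1: Convert mass: m = 0.447 mg = 4.47e-07 kg
Step 2: S = m * g / k = 4.47e-07 * 9.81 / 68.7
Step 3: S = 6.38e-08 m/g
Step 4: Convert to um/g: S = 0.064 um/g


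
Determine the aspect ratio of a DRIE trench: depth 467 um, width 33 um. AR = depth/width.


Step 1: AR = depth / width
Step 2: AR = 467 / 33
AR = 14.2


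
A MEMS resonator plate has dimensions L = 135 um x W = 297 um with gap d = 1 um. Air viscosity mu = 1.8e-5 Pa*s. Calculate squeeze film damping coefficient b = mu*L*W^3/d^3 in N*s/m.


Step 1: Convert to SI.
L = 135e-6 m, W = 297e-6 m, d = 1e-6 m
Step 2: W^3 = (297e-6)^3 = 2.62e-11 m^3
Step 3: d^3 = (1e-6)^3 = 1.00e-18 m^3
Step 4: b = 1.8e-5 * 135e-6 * 2.62e-11 / 1.00e-18
b = 6.37e-02 N*s/m


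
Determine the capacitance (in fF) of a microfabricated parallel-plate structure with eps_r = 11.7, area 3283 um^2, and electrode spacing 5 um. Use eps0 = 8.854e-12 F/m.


Step 1: Convert area to m^2: A = 3283e-12 m^2
Step 2: Convert gap to m: d = 5e-6 m
Step 3: C = eps0 * eps_r * A / d
C = 8.854e-12 * 11.7 * 3283e-12 / 5e-6
Step 4: Convert to fF (multiply by 1e15).
C = 68.02 fF


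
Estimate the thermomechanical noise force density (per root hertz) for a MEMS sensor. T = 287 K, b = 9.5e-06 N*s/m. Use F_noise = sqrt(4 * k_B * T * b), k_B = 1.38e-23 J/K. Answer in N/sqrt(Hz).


Step 1: Compute 4 * k_B * T * b
= 4 * 1.38e-23 * 287 * 9.5e-06
= 1.5050e-25 N^2/Hz
Step 2: F_noise = sqrt(1.5050e-25)
F_noise = 3.88e-13 N/sqrt(Hz)


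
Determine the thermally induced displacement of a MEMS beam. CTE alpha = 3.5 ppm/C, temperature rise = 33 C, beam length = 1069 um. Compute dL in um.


Step 1: Convert CTE: alpha = 3.5 ppm/C = 3.5e-6 /C
Step 2: dL = 3.5e-6 * 33 * 1069
dL = 0.1235 um


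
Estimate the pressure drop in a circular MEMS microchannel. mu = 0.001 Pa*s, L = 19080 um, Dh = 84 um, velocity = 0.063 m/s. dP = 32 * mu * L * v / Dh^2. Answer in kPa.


Step 1: Convert to SI: L = 19080e-6 m, Dh = 84e-6 m
Step 2: dP = 32 * 0.001 * 19080e-6 * 0.063 / (84e-6)^2
Step 3: dP = 5451.43 Pa
Step 4: Convert to kPa: dP = 5.45 kPa


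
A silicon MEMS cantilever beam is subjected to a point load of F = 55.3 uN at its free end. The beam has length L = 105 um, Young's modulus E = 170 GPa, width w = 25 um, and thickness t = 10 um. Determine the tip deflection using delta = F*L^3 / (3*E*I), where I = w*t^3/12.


Step 1: Calculate the second moment of area.
I = w * t^3 / 12 = 25 * 10^3 / 12 = 2083.3333 um^4
Step 2: Convert E to consistent units (1 GPa = 1000 uN/um^2).
E = 170 GPa = 170000 uN/um^2
Step 3: Calculate tip deflection.
delta = F * L^3 / (3 * E * I)
delta = 55.3 * 105^3 / (3 * 170000 * 2083.3333)
delta = 0.0603 um


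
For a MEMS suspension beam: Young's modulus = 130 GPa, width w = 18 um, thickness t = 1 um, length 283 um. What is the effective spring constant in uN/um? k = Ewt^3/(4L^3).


Step 1: Convert E to consistent units (1 GPa = 1000 uN/um^2).
E = 130 GPa = 130000 uN/um^2
Step 2: Compute t^3 = 1^3 = 1
Step 3: Compute L^3 = 283^3 = 22665187
Step 4: k = 130000 * 18 * 1 / (4 * 22665187)
k = 0.0258 uN/um


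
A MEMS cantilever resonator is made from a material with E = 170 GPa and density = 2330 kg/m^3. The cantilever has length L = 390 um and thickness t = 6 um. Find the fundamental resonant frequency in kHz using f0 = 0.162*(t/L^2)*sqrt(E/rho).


Step 1: Convert units to SI.
t_SI = 6e-6 m, L_SI = 390e-6 m
Step 2: Calculate sqrt(E/rho).
sqrt(170e9 / 2330) = 8541.74 m/s
Step 3: Compute f0.
f0 = 0.162 * 6e-6 / (390e-6)^2 * 8541.74 = 54586.3 Hz = 54.59 kHz


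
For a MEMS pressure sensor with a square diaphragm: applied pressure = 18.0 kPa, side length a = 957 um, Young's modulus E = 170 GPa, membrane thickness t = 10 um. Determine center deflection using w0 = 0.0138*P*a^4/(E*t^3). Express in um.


Step 1: Convert pressure to compatible units (E is in GPa, so P in GPa).
P = 18.0 kPa = 18.0e-6 GPa
Step 2: Compute numerator: 0.0138 * P * a^4.
a^4 = 957^4 = 838779390801
numerator = 0.0138 * 18.0e-6 * 838779390801 = 2.083528e+05
Step 3: Compute denominator: E * t^3 = 170 * 10^3 = 170000
Step 4: w0 = numerator / denominator = 2.083528e+05 / 170000 = 1.2256 um


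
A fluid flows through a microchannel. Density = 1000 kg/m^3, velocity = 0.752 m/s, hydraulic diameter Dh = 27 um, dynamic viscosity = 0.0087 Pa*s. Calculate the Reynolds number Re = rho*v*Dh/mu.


Step 1: Convert Dh to meters: Dh = 27e-6 m
Step 2: Re = rho * v * Dh / mu
Re = 1000 * 0.752 * 27e-6 / 0.0087
Re = 2.334


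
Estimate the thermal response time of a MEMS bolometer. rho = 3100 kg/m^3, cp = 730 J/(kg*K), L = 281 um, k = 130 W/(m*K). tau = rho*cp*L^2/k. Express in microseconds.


Step 1: Convert L to m: L = 281e-6 m
Step 2: L^2 = (281e-6)^2 = 7.8961e-08 m^2
Step 3: tau = 3100 * 730 * 7.8961e-08 / 130 = 1.37452879e-03 s
Step 4: Convert to microseconds (multiply by 1e6).
tau = 1374.529 us
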